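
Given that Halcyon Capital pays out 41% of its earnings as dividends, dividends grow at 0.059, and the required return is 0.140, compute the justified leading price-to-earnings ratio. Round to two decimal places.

Justified leading P/E = b/(r−g) = 0.41/(0.14−0.059) = 5.0617

5.06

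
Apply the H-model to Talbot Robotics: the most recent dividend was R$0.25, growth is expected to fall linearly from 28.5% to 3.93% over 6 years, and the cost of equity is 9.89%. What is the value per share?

H-model: P₀ = D₀[(1+g_L) + H(g_S−g_L)]/(r−g_L), with H = 6/2 = 3.
P₀ = 0.25 × [(1+0.0393) + 3×(0.285−0.0393)] / (0.0989−0.0393)
   = 0.25 × 1.7764 / 0.0596 = 7.4513

R$7.45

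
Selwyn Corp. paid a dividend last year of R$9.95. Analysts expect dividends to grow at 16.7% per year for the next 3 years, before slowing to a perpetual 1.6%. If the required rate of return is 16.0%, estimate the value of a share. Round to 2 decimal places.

Two-stage DDM. Project D₁…D_3 at 0.167, terminal growth 0.016, discount at r = 0.16.
D_1 = 11.6116
D_2 = 13.5508
D_3 = 15.8138
Terminal value at t=3: TV = D_4/(r−g) = 16.0668/(0.16−0.016) = 111.5750
P₀ = 11.6116/(1+0.16)^1 + 13.5508/(1+0.16)^2 + 15.8138/(1+0.16)^3 + 111.5750/(1+0.16)^3 = 101.6931

R$101.69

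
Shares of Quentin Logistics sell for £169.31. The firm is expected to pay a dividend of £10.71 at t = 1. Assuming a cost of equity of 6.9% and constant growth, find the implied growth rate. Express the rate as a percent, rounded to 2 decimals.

0.57%

From P₀ = D₁/(r − g), the implied growth is g = r − D₁/P₀.
g = 0.069 − 10.71/169.31 = 0.069 − 0.06326 = 0.00574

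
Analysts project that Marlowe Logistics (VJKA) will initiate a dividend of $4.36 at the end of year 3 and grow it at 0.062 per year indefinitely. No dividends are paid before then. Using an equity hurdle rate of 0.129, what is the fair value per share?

$51.05

Deferred-dividend DDM. At t=2 the remaining stream is a growing perpetuity with first payment D_3 = 4.36.
V_2 = D_3/(r−g) = 4.36/(0.129−0.062) = 65.0746
P₀ = V_2/(1+r)^2 = 65.0746/(1+0.129)^2 = 51.0533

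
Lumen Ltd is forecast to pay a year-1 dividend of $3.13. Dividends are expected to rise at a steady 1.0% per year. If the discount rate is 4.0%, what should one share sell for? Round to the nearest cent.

$104.33

Gordon growth model: P₀ = D₁/(r − g), with D₁ = 3.13 given directly.
P₀ = 3.1300 / (0.04 − 0.01) = 3.1300 / 0.03 = 104.3333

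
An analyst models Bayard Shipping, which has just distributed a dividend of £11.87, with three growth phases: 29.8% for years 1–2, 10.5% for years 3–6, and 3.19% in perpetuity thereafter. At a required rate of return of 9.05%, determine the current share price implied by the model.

£412.68

Three-stage DDM. Project D₁…D_6; terminal Gordon value at t=6 with g = 0.0319; discount at r = 0.0905.
D_1 = 15.4073
D_2 = 19.9986
D_3 = 22.0985
D_4 = 24.4188
D_5 = 26.9828
D_6 = 29.8160
TV_6 = 30.7671/(0.0905−0.0319) = 525.0362
P₀ = Σ Dₜ/(1+r)ᵗ + TV_6/(1+r)^6 = 412.6813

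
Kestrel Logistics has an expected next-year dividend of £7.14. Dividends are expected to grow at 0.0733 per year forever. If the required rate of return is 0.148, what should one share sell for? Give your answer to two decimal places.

£95.58

Gordon growth model: P₀ = D₁/(r − g), with D₁ = 7.14 given directly.
P₀ = 7.1400 / (0.148 − 0.0733) = 7.1400 / 0.0747 = 95.5823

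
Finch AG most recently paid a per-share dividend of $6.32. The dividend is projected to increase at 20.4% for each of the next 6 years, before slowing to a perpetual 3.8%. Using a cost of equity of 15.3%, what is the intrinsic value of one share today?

Two-stage DDM. Project D₁…D_6 at 0.204, terminal growth 0.038, discount at r = 0.153.
D_1 = 7.6093
D_2 = 9.1616
D_3 = 11.0305
D_4 = 13.2808
D_5 = 15.9900
D_6 = 19.2520
Terminal value at t=6: TV = D_7/(r−g) = 19.9836/(0.153−0.038) = 173.7703
P₀ = 7.6093/(1+0.153)^1 + 9.1616/(1+0.153)^2 + 11.0305/(1+0.153)^3 + 13.2808/(1+0.153)^4 + 15.9900/(1+0.153)^5 + 19.2520/(1+0.153)^6 + 173.7703/(1+0.153)^6 = 118.2034

$118.20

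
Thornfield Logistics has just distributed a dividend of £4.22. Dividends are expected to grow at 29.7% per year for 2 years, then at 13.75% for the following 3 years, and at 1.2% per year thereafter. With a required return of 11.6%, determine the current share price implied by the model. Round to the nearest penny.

Three-stage DDM. Project D₁…D_5; terminal Gordon value at t=5 with g = 0.012; discount at r = 0.116.
D_1 = 5.4733
D_2 = 7.0989
D_3 = 8.0750
D_4 = 9.1853
D_5 = 10.4483
TV_5 = 10.5737/(0.116−0.012) = 101.6702
P₀ = Σ Dₜ/(1+r)ᵗ + TV_5/(1+r)^5 = 87.1029

£87.10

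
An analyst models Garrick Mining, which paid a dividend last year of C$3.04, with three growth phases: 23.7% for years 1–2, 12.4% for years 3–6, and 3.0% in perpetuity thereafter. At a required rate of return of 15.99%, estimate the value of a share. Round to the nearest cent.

Three-stage DDM. Project D₁…D_6; terminal Gordon value at t=6 with g = 0.03; discount at r = 0.1599.
D_1 = 3.7605
D_2 = 4.6517
D_3 = 5.2285
D_4 = 5.8769
D_5 = 6.6056
D_6 = 7.4247
TV_6 = 7.6474/(0.1599−0.03) = 58.8717
P₀ = Σ Dₜ/(1+r)ᵗ + TV_6/(1+r)^6 = 43.6683

C$43.67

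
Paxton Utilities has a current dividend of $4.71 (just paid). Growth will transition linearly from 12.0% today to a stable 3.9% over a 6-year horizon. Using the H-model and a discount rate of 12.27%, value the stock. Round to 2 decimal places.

$72.14

H-model: P₀ = D₀[(1+g_L) + H(g_S−g_L)]/(r−g_L), with H = 6/2 = 3.
P₀ = 4.71 × [(1+0.039) + 3×(0.12−0.039)] / (0.1227−0.039)
   = 4.71 × 1.2820 / 0.0837 = 72.1412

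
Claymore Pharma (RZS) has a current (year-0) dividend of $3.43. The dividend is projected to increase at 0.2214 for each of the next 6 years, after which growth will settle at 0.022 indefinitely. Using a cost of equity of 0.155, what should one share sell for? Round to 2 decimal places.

$62.00

Two-stage DDM. Project D₁…D_6 at 0.2214, terminal growth 0.022, discount at r = 0.155.
D_1 = 4.1894
D_2 = 5.1169
D_3 = 6.2498
D_4 = 7.6335
D_5 = 9.3236
D_6 = 11.3878
Terminal value at t=6: TV = D_7/(r−g) = 11.6384/(0.155−0.022) = 87.5066
P₀ = 4.1894/(1+0.155)^1 + 5.1169/(1+0.155)^2 + 6.2498/(1+0.155)^3 + 7.6335/(1+0.155)^4 + 9.3236/(1+0.155)^5 + 11.3878/(1+0.155)^6 + 87.5066/(1+0.155)^6 = 62.0008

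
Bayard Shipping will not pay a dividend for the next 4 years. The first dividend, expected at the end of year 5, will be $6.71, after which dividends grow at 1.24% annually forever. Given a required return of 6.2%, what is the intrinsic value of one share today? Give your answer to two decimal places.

$106.35

Deferred-dividend DDM. At t=4 the remaining stream is a growing perpetuity with first payment D_5 = 6.71.
V_4 = D_5/(r−g) = 6.71/(0.062−0.0124) = 135.2823
P₀ = V_4/(1+r)^4 = 135.2823/(1+0.062)^4 = 106.3513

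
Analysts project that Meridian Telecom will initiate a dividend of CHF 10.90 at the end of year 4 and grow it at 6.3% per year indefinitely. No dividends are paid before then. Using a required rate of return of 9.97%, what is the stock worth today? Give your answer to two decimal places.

CHF 223.33

Deferred-dividend DDM. At t=3 the remaining stream is a growing perpetuity with first payment D_4 = 10.90.
V_3 = D_4/(r−g) = 10.90/(0.0997−0.063) = 297.0027
P₀ = V_3/(1+r)^3 = 297.0027/(1+0.0997)^3 = 223.3252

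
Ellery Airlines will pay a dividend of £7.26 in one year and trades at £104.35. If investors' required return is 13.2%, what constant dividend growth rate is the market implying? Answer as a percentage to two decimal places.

6.24%

From P₀ = D₁/(r − g), the implied growth is g = r − D₁/P₀.
g = 0.132 − 7.26/104.35 = 0.132 − 0.06957 = 0.06243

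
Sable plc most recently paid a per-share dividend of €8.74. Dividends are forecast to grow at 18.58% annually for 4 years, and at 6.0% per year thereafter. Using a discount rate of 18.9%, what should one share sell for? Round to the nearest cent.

Two-stage DDM. Project D₁…D_4 at 0.1858, terminal growth 0.06, discount at r = 0.189.
D_1 = 10.3639
D_2 = 12.2895
D_3 = 14.5729
D_4 = 17.2805
Terminal value at t=4: TV = D_5/(r−g) = 18.3174/(0.189−0.06) = 141.9951
P₀ = 10.3639/(1+0.189)^1 + 12.2895/(1+0.189)^2 + 14.5729/(1+0.189)^3 + 17.2805/(1+0.189)^4 + 141.9951/(1+0.189)^4 = 105.7724

€105.77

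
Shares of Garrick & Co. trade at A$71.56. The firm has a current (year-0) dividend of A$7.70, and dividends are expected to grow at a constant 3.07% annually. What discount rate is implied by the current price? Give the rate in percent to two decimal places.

Rearranging the constant-growth DDM: r = D₁/P₀ + g.
D₁ = 7.70 × (1 + 0.0307) = 7.9364.
r = 7.9364 / 71.56 + 0.0307 = 0.11091 + 0.0307 = 0.14161

14.16%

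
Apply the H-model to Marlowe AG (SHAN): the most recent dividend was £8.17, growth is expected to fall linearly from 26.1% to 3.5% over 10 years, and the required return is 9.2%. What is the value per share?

£310.32

H-model: P₀ = D₀[(1+g_L) + H(g_S−g_L)]/(r−g_L), with H = 10/2 = 5.
P₀ = 8.17 × [(1+0.035) + 5×(0.261−0.035)] / (0.092−0.035)
   = 8.17 × 2.1650 / 0.057 = 310.3167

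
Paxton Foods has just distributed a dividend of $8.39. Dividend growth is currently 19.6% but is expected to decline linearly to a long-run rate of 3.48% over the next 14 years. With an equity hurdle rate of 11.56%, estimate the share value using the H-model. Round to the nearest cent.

H-model: P₀ = D₀[(1+g_L) + H(g_S−g_L)]/(r−g_L), with H = 14/2 = 7.
P₀ = 8.39 × [(1+0.0348) + 7×(0.196−0.0348)] / (0.1156−0.0348)
   = 8.39 × 2.1632 / 0.0808 = 224.6194

$224.62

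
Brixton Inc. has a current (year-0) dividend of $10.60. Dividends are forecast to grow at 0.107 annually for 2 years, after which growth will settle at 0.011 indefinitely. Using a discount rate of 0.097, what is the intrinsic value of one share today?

$148.38

Two-stage DDM. Project D₁…D_2 at 0.107, terminal growth 0.011, discount at r = 0.097.
D_1 = 11.7342
D_2 = 12.9898
Terminal value at t=2: TV = D_3/(r−g) = 13.1326/(0.097−0.011) = 152.7052
P₀ = 11.7342/(1+0.097)^1 + 12.9898/(1+0.097)^2 + 152.7052/(1+0.097)^2 = 148.3846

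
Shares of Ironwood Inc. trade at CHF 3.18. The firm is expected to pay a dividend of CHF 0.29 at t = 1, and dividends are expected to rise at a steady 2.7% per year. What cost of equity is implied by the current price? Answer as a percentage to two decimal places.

Rearranging the constant-growth DDM: r = D₁/P₀ + g.
r = 0.2900 / 3.18 + 0.027 = 0.09119 + 0.027 = 0.11819

11.82%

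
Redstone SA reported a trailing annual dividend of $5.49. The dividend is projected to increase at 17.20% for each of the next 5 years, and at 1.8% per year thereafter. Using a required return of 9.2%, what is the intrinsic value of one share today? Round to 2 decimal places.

Two-stage DDM. Project D₁…D_5 at 0.172, terminal growth 0.018, discount at r = 0.092.
D_1 = 6.4343
D_2 = 7.5410
D_3 = 8.8380
D_4 = 10.3582
D_5 = 12.1398
Terminal value at t=5: TV = D_6/(r−g) = 12.3583/(0.092−0.018) = 167.0038
P₀ = 6.4343/(1+0.092)^1 + 7.5410/(1+0.092)^2 + 8.8380/(1+0.092)^3 + 10.3582/(1+0.092)^4 + 12.1398/(1+0.092)^5 + 167.0038/(1+0.092)^5 = 141.6563

$141.66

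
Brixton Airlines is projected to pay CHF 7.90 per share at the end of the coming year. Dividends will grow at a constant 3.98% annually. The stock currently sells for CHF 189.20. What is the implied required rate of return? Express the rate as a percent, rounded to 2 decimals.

Rearranging the constant-growth DDM: r = D₁/P₀ + g.
r = 7.9000 / 189.20 + 0.0398 = 0.04175 + 0.0398 = 0.08155

8.16%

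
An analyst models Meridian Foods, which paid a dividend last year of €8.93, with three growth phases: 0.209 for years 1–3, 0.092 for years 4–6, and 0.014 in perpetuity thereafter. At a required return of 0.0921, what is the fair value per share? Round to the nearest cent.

€226.54

Three-stage DDM. Project D₁…D_6; terminal Gordon value at t=6 with g = 0.014; discount at r = 0.0921.
D_1 = 10.7964
D_2 = 13.0528
D_3 = 15.7808
D_4 = 17.2327
D_5 = 18.8181
D_6 = 20.5494
TV_6 = 20.8370/(0.0921−0.014) = 266.7996
P₀ = Σ Dₜ/(1+r)ᵗ + TV_6/(1+r)^6 = 226.5428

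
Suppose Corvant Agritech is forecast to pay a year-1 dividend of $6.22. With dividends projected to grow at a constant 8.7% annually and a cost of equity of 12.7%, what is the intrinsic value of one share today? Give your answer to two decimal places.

$155.50

Gordon growth model: P₀ = D₁/(r − g), with D₁ = 6.22 given directly.
P₀ = 6.2200 / (0.127 − 0.087) = 6.2200 / 0.04 = 155.5000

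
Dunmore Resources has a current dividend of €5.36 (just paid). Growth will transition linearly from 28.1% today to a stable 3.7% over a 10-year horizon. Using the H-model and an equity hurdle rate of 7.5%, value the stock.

€318.36

H-model: P₀ = D₀[(1+g_L) + H(g_S−g_L)]/(r−g_L), with H = 10/2 = 5.
P₀ = 5.36 × [(1+0.037) + 5×(0.281−0.037)] / (0.075−0.037)
   = 5.36 × 2.2570 / 0.038 = 318.3558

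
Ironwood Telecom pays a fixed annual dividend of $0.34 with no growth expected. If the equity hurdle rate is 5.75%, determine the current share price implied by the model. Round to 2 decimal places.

Zero-growth DDM (perpetuity): P₀ = D/r = 0.34 / 0.0575 = 5.9130

$5.91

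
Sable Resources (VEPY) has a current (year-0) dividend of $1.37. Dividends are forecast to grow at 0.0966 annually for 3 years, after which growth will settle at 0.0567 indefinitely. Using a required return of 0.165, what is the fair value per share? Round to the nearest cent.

$14.79

Two-stage DDM. Project D₁…D_3 at 0.0966, terminal growth 0.0567, discount at r = 0.165.
D_1 = 1.5023
D_2 = 1.6475
D_3 = 1.8066
Terminal value at t=3: TV = D_4/(r−g) = 1.9090/(0.165−0.0567) = 17.6274
P₀ = 1.5023/(1+0.165)^1 + 1.6475/(1+0.165)^2 + 1.8066/(1+0.165)^3 + 17.6274/(1+0.165)^3 = 14.7944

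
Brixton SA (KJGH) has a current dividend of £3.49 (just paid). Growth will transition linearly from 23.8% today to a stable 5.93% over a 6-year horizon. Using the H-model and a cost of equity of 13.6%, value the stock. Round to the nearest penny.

£72.59

H-model: P₀ = D₀[(1+g_L) + H(g_S−g_L)]/(r−g_L), with H = 6/2 = 3.
P₀ = 3.49 × [(1+0.0593) + 3×(0.238−0.0593)] / (0.136−0.0593)
   = 3.49 × 1.5954 / 0.0767 = 72.5938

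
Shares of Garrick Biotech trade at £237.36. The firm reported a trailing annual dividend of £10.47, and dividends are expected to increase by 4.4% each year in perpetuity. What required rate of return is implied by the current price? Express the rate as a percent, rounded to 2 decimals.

9.01%

Rearranging the constant-growth DDM: r = D₁/P₀ + g.
D₁ = 10.47 × (1 + 0.044) = 10.9307.
r = 10.9307 / 237.36 + 0.044 = 0.04605 + 0.044 = 0.09005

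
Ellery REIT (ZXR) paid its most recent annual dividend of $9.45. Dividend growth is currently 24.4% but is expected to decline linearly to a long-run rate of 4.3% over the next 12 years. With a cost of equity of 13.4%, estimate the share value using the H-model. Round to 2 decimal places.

$233.55

H-model: P₀ = D₀[(1+g_L) + H(g_S−g_L)]/(r−g_L), with H = 12/2 = 6.
P₀ = 9.45 × [(1+0.043) + 6×(0.244−0.043)] / (0.134−0.043)
   = 9.45 × 2.2490 / 0.091 = 233.5500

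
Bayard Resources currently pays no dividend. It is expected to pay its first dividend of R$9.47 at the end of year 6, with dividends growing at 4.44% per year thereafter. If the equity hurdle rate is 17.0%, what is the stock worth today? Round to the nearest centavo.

Deferred-dividend DDM. At t=5 the remaining stream is a growing perpetuity with first payment D_6 = 9.47.
V_5 = D_6/(r−g) = 9.47/(0.17−0.0444) = 75.3981
P₀ = V_5/(1+r)^5 = 75.3981/(1+0.17)^5 = 34.3899

R$34.39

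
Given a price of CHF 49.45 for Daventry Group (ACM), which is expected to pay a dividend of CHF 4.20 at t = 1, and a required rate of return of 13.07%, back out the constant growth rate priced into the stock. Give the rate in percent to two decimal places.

From P₀ = D₁/(r − g), the implied growth is g = r − D₁/P₀.
g = 0.1307 − 4.20/49.45 = 0.1307 − 0.08493 = 0.04577

4.58%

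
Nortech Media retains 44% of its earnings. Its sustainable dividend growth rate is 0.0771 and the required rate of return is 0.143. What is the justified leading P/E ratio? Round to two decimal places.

Payout ratio b = 1 − 0.44 = 0.56.
Justified leading P/E = b/(r−g) = 0.56/(0.143−0.0771) = 8.4977

8.50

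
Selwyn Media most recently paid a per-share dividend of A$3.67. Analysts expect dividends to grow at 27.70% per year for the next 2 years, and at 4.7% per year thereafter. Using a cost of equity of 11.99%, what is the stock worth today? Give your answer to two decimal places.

Two-stage DDM. Project D₁…D_2 at 0.277, terminal growth 0.047, discount at r = 0.1199.
D_1 = 4.6866
D_2 = 5.9848
Terminal value at t=2: TV = D_3/(r−g) = 6.2661/(0.1199−0.047) = 85.9542
P₀ = 4.6866/(1+0.1199)^1 + 5.9848/(1+0.1199)^2 + 85.9542/(1+0.1199)^2 = 77.4911

A$77.49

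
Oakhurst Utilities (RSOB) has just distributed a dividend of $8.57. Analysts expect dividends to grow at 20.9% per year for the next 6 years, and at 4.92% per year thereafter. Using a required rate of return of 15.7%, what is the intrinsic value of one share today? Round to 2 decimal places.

$168.73

Two-stage DDM. Project D₁…D_6 at 0.209, terminal growth 0.0492, discount at r = 0.157.
D_1 = 10.3611
D_2 = 12.5266
D_3 = 15.1447
D_4 = 18.3099
D_5 = 22.1367
D_6 = 26.7632
Terminal value at t=6: TV = D_7/(r−g) = 28.0800/(0.157−0.0492) = 260.4823
P₀ = 10.3611/(1+0.157)^1 + 12.5266/(1+0.157)^2 + 15.1447/(1+0.157)^3 + 18.3099/(1+0.157)^4 + 22.1367/(1+0.157)^5 + 26.7632/(1+0.157)^6 + 260.4823/(1+0.157)^6 = 168.7294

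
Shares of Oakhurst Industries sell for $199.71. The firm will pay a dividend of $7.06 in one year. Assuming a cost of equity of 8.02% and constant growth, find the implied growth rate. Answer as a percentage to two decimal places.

4.48%

From P₀ = D₁/(r − g), the implied growth is g = r − D₁/P₀.
g = 0.0802 − 7.06/199.71 = 0.0802 − 0.03535 = 0.04485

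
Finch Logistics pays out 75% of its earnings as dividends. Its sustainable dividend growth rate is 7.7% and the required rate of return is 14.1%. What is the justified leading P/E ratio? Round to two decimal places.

Justified leading P/E = b/(r−g) = 0.75/(0.141−0.077) = 11.7188

11.72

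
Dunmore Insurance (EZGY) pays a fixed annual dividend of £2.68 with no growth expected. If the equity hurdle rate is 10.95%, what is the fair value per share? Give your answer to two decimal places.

Zero-growth DDM (perpetuity): P₀ = D/r = 2.68 / 0.1095 = 24.4749

£24.47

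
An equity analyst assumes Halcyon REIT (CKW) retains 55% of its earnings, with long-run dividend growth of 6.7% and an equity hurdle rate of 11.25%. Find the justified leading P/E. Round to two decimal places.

Payout ratio b = 1 − 0.55 = 0.45.
Justified leading P/E = b/(r−g) = 0.45/(0.1125−0.067) = 9.8901

9.89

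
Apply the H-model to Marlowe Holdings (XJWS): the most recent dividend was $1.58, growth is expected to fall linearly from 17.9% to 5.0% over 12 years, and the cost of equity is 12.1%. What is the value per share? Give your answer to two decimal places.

$40.59

H-model: P₀ = D₀[(1+g_L) + H(g_S−g_L)]/(r−g_L), with H = 12/2 = 6.
P₀ = 1.58 × [(1+0.05) + 6×(0.179−0.05)] / (0.121−0.05)
   = 1.58 × 1.8240 / 0.071 = 40.5904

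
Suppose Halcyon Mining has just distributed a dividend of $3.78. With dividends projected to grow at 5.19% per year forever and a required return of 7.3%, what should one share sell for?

$188.44

Gordon growth model: P₀ = D₁/(r − g). D₁ = 3.78 × (1 + 0.0519) = 3.9762.
P₀ = 3.9762 / (0.073 − 0.0519) = 3.9762 / 0.0211 = 188.4446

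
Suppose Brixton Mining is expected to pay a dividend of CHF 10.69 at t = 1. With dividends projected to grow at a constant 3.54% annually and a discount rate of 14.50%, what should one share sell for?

Gordon growth model: P₀ = D₁/(r − g), with D₁ = 10.69 given directly.
P₀ = 10.6900 / (0.145 − 0.0354) = 10.6900 / 0.1096 = 97.5365

CHF 97.54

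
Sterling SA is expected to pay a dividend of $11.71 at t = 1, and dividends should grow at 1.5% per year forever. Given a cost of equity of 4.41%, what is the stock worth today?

$402.41

Gordon growth model: P₀ = D₁/(r − g), with D₁ = 11.71 given directly.
P₀ = 11.7100 / (0.0441 − 0.015) = 11.7100 / 0.0291 = 402.4055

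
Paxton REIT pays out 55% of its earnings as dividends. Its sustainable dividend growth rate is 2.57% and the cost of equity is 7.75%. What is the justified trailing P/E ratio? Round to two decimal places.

Justified trailing P/E = b(1+g)/(r−g) = 0.55×(1+0.0257)/(0.0775−0.0257) = 10.8906

10.89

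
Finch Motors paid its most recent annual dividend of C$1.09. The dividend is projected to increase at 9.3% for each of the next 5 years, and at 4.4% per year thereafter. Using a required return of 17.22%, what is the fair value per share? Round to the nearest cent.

C$10.70

Two-stage DDM. Project D₁…D_5 at 0.093, terminal growth 0.044, discount at r = 0.1722.
D_1 = 1.1914
D_2 = 1.3022
D_3 = 1.4233
D_4 = 1.5556
D_5 = 1.7003
Terminal value at t=5: TV = D_6/(r−g) = 1.7751/(0.1722−0.044) = 13.8465
P₀ = 1.1914/(1+0.1722)^1 + 1.3022/(1+0.1722)^2 + 1.4233/(1+0.1722)^3 + 1.5556/(1+0.1722)^4 + 1.7003/(1+0.1722)^5 + 13.8465/(1+0.1722)^5 = 10.6964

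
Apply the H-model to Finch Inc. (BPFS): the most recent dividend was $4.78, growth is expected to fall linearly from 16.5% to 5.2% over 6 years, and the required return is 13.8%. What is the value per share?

H-model: P₀ = D₀[(1+g_L) + H(g_S−g_L)]/(r−g_L), with H = 6/2 = 3.
P₀ = 4.78 × [(1+0.052) + 3×(0.165−0.052)] / (0.138−0.052)
   = 4.78 × 1.3910 / 0.086 = 77.3137

$77.31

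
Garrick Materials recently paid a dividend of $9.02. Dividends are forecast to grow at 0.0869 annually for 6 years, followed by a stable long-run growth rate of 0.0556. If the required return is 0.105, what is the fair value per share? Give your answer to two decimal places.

Two-stage DDM. Project D₁…D_6 at 0.0869, terminal growth 0.0556, discount at r = 0.105.
D_1 = 9.8038
D_2 = 10.6558
D_3 = 11.5818
D_4 = 12.5882
D_5 = 13.6822
D_6 = 14.8711
Terminal value at t=6: TV = D_7/(r−g) = 15.6980/(0.105−0.0556) = 317.7726
P₀ = 9.8038/(1+0.105)^1 + 10.6558/(1+0.105)^2 + 11.5818/(1+0.105)^3 + 12.5882/(1+0.105)^4 + 13.6822/(1+0.105)^5 + 14.8711/(1+0.105)^6 + 317.7726/(1+0.105)^6 = 225.6599

$225.66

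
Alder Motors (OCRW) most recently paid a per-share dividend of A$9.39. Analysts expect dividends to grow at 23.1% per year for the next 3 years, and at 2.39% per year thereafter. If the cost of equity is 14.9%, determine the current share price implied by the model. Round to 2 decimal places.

Two-stage DDM. Project D₁…D_3 at 0.231, terminal growth 0.0239, discount at r = 0.149.
D_1 = 11.5591
D_2 = 14.2292
D_3 = 17.5162
Terminal value at t=3: TV = D_4/(r−g) = 17.9348/(0.149−0.0239) = 143.3640
P₀ = 11.5591/(1+0.149)^1 + 14.2292/(1+0.149)^2 + 17.5162/(1+0.149)^3 + 143.3640/(1+0.149)^3 = 126.8960

A$126.90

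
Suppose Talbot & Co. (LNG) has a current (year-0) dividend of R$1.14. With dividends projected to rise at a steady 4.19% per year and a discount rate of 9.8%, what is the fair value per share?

R$21.17

Gordon growth model: P₀ = D₁/(r − g). D₁ = 1.14 × (1 + 0.0419) = 1.1878.
P₀ = 1.1878 / (0.098 − 0.0419) = 1.1878 / 0.0561 = 21.1723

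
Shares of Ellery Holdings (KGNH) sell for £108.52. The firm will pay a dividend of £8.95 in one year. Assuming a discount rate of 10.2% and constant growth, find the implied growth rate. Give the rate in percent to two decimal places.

1.95%

From P₀ = D₁/(r − g), the implied growth is g = r − D₁/P₀.
g = 0.102 − 8.95/108.52 = 0.102 − 0.08247 = 0.01953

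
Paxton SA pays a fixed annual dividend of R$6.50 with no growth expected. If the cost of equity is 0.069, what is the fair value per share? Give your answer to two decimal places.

Zero-growth DDM (perpetuity): P₀ = D/r = 6.50 / 0.069 = 94.2029

R$94.20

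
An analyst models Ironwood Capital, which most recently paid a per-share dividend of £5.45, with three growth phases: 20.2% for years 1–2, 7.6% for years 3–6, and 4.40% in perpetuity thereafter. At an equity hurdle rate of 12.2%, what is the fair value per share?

Three-stage DDM. Project D₁…D_6; terminal Gordon value at t=6 with g = 0.044; discount at r = 0.122.
D_1 = 6.5509
D_2 = 7.8742
D_3 = 8.4726
D_4 = 9.1165
D_5 = 9.8094
D_6 = 10.5549
TV_6 = 11.0193/(0.122−0.044) = 141.2734
P₀ = Σ Dₜ/(1+r)ᵗ + TV_6/(1+r)^6 = 105.4631

£105.46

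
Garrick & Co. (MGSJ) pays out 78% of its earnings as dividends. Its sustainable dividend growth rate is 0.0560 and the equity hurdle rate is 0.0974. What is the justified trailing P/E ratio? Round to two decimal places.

Justified trailing P/E = b(1+g)/(r−g) = 0.78×(1+0.056)/(0.0974−0.056) = 19.8957

19.90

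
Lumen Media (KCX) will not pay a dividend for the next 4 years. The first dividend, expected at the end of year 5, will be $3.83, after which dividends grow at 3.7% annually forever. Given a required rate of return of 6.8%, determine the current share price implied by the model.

Deferred-dividend DDM. At t=4 the remaining stream is a growing perpetuity with first payment D_5 = 3.83.
V_4 = D_5/(r−g) = 3.83/(0.068−0.037) = 123.5484
P₀ = V_4/(1+r)^4 = 123.5484/(1+0.068)^4 = 94.9625

$94.96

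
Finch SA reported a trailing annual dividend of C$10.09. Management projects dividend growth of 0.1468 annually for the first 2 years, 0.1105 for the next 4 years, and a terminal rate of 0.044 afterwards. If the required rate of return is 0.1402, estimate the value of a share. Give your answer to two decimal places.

Three-stage DDM. Project D₁…D_6; terminal Gordon value at t=6 with g = 0.044; discount at r = 0.1402.
D_1 = 11.5712
D_2 = 13.2699
D_3 = 14.7362
D_4 = 16.3645
D_5 = 18.1728
D_6 = 20.1809
TV_6 = 21.0689/(0.1402−0.044) = 219.0111
P₀ = Σ Dₜ/(1+r)ᵗ + TV_6/(1+r)^6 = 158.2673

C$158.27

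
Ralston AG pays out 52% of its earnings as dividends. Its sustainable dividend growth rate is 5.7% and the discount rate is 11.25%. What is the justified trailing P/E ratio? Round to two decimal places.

9.90

Justified trailing P/E = b(1+g)/(r−g) = 0.52×(1+0.057)/(0.1125−0.057) = 9.9034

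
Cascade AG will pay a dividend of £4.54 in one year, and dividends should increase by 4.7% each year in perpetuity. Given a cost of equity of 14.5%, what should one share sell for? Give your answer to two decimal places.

Gordon growth model: P₀ = D₁/(r − g), with D₁ = 4.54 given directly.
P₀ = 4.5400 / (0.145 − 0.047) = 4.5400 / 0.098 = 46.3265

£46.33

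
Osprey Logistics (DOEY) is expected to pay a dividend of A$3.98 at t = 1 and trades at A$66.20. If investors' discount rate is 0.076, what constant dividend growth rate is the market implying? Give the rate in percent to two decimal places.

From P₀ = D₁/(r − g), the implied growth is g = r − D₁/P₀.
g = 0.076 − 3.98/66.20 = 0.076 − 0.06012 = 0.01588

1.59%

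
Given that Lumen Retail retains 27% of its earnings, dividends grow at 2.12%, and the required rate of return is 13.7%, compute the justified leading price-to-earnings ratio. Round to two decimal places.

6.30

Payout ratio b = 1 − 0.27 = 0.73.
Justified leading P/E = b/(r−g) = 0.73/(0.137−0.0212) = 6.3040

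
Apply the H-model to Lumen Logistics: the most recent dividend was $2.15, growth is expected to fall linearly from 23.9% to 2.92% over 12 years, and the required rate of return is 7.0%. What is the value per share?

$120.57

H-model: P₀ = D₀[(1+g_L) + H(g_S−g_L)]/(r−g_L), with H = 12/2 = 6.
P₀ = 2.15 × [(1+0.0292) + 6×(0.239−0.0292)] / (0.07−0.0292)
   = 2.15 × 2.2880 / 0.0408 = 120.5686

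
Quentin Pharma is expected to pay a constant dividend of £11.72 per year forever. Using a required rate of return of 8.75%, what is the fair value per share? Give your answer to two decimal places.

Zero-growth DDM (perpetuity): P₀ = D/r = 11.72 / 0.0875 = 133.9429

£133.94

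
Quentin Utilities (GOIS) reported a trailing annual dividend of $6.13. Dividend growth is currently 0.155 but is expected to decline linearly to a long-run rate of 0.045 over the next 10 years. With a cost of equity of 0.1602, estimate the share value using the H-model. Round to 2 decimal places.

H-model: P₀ = D₀[(1+g_L) + H(g_S−g_L)]/(r−g_L), with H = 10/2 = 5.
P₀ = 6.13 × [(1+0.045) + 5×(0.155−0.045)] / (0.1602−0.045)
   = 6.13 × 1.5950 / 0.1152 = 84.8728

$84.87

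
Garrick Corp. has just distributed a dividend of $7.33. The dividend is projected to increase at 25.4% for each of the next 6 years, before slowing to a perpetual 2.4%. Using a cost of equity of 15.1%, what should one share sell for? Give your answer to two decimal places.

Two-stage DDM. Project D₁…D_6 at 0.254, terminal growth 0.024, discount at r = 0.151.
D_1 = 9.1918
D_2 = 11.5265
D_3 = 14.4543
D_4 = 18.1257
D_5 = 22.7296
D_6 = 28.5029
Terminal value at t=6: TV = D_7/(r−g) = 29.1870/(0.151−0.024) = 229.8187
P₀ = 9.1918/(1+0.151)^1 + 11.5265/(1+0.151)^2 + 14.4543/(1+0.151)^3 + 18.1257/(1+0.151)^4 + 22.7296/(1+0.151)^5 + 28.5029/(1+0.151)^6 + 229.8187/(1+0.151)^6 = 158.8434

$158.84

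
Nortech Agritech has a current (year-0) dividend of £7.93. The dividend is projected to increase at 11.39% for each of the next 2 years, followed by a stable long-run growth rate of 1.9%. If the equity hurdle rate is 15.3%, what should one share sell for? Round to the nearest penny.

£71.35

Two-stage DDM. Project D₁…D_2 at 0.1139, terminal growth 0.019, discount at r = 0.153.
D_1 = 8.8332
D_2 = 9.8393
Terminal value at t=2: TV = D_3/(r−g) = 10.0263/(0.153−0.019) = 74.8230
P₀ = 8.8332/(1+0.153)^1 + 9.8393/(1+0.153)^2 + 74.8230/(1+0.153)^2 = 71.3453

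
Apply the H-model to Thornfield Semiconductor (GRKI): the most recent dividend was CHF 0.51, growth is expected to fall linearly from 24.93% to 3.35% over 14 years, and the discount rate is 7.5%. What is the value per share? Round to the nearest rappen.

H-model: P₀ = D₀[(1+g_L) + H(g_S−g_L)]/(r−g_L), with H = 14/2 = 7.
P₀ = 0.51 × [(1+0.0335) + 7×(0.2493−0.0335)] / (0.075−0.0335)
   = 0.51 × 2.5441 / 0.0415 = 31.2648

CHF 31.26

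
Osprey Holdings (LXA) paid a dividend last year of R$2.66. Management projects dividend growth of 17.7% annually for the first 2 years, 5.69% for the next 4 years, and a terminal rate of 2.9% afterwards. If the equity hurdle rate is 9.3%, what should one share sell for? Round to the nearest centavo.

Three-stage DDM. Project D₁…D_6; terminal Gordon value at t=6 with g = 0.029; discount at r = 0.093.
D_1 = 3.1308
D_2 = 3.6850
D_3 = 3.8947
D_4 = 4.1163
D_5 = 4.3505
D_6 = 4.5980
TV_6 = 4.7314/(0.093−0.029) = 73.9274
P₀ = Σ Dₜ/(1+r)ᵗ + TV_6/(1+r)^6 = 60.6611

R$60.66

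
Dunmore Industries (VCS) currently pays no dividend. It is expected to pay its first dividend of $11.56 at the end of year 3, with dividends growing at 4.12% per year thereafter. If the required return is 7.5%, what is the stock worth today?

Deferred-dividend DDM. At t=2 the remaining stream is a growing perpetuity with first payment D_3 = 11.56.
V_2 = D_3/(r−g) = 11.56/(0.075−0.0412) = 342.0118
P₀ = V_2/(1+r)^2 = 342.0118/(1+0.075)^2 = 295.9540

$295.95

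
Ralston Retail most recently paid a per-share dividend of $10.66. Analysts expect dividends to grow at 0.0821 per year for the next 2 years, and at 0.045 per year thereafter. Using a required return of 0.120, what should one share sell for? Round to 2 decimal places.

$158.90

Two-stage DDM. Project D₁…D_2 at 0.0821, terminal growth 0.045, discount at r = 0.12.
D_1 = 11.5352
D_2 = 12.4822
Terminal value at t=2: TV = D_3/(r−g) = 13.0439/(0.12−0.045) = 173.9190
P₀ = 11.5352/(1+0.12)^1 + 12.4822/(1+0.12)^2 + 173.9190/(1+0.12)^2 = 158.8972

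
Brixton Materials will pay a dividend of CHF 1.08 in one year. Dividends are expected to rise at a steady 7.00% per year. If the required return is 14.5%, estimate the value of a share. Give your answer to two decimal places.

CHF 14.40

Gordon growth model: P₀ = D₁/(r − g), with D₁ = 1.08 given directly.
P₀ = 1.0800 / (0.145 − 0.07) = 1.0800 / 0.075 = 14.4000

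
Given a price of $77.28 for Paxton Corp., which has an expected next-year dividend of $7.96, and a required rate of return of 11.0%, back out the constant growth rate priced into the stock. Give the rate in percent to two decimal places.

0.70%

From P₀ = D₁/(r − g), the implied growth is g = r − D₁/P₀.
g = 0.11 − 7.96/77.28 = 0.11 − 0.10300 = 0.00700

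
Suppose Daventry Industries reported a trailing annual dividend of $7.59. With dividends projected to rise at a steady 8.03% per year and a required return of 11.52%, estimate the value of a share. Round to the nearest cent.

Gordon growth model: P₀ = D₁/(r − g). D₁ = 7.59 × (1 + 0.0803) = 8.1995.
P₀ = 8.1995 / (0.1152 − 0.0803) = 8.1995 / 0.0349 = 234.9420

$234.94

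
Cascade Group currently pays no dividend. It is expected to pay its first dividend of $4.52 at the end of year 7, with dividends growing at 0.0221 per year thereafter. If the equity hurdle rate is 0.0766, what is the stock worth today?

$53.26

Deferred-dividend DDM. At t=6 the remaining stream is a growing perpetuity with first payment D_7 = 4.52.
V_6 = D_7/(r−g) = 4.52/(0.0766−0.0221) = 82.9358
P₀ = V_6/(1+r)^6 = 82.9358/(1+0.0766)^6 = 53.2618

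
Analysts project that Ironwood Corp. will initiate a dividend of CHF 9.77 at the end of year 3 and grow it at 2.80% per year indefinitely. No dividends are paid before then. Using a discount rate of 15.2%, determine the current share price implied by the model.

CHF 59.37

Deferred-dividend DDM. At t=2 the remaining stream is a growing perpetuity with first payment D_3 = 9.77.
V_2 = D_3/(r−g) = 9.77/(0.152−0.028) = 78.7903
P₀ = V_2/(1+r)^2 = 78.7903/(1+0.152)^2 = 59.3701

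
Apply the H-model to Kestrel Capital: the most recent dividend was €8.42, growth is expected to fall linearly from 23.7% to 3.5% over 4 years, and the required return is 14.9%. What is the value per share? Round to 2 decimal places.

€106.28

H-model: P₀ = D₀[(1+g_L) + H(g_S−g_L)]/(r−g_L), with H = 4/2 = 2.
P₀ = 8.42 × [(1+0.035) + 2×(0.237−0.035)] / (0.149−0.035)
   = 8.42 × 1.4390 / 0.114 = 106.2840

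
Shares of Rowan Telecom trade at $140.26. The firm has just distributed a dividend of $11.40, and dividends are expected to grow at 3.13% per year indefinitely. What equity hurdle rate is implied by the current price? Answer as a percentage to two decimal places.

Rearranging the constant-growth DDM: r = D₁/P₀ + g.
D₁ = 11.40 × (1 + 0.0313) = 11.7568.
r = 11.7568 / 140.26 + 0.0313 = 0.08382 + 0.0313 = 0.11512

11.51%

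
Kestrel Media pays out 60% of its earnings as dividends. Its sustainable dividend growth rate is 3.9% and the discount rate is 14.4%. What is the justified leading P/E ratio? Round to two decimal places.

Justified leading P/E = b/(r−g) = 0.60/(0.144−0.039) = 5.7143

5.71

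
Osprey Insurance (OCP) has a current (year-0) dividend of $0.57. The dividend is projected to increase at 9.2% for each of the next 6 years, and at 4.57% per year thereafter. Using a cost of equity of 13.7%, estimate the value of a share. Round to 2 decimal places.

$8.10

Two-stage DDM. Project D₁…D_6 at 0.092, terminal growth 0.0457, discount at r = 0.137.
D_1 = 0.6224
D_2 = 0.6797
D_3 = 0.7422
D_4 = 0.8105
D_5 = 0.8851
D_6 = 0.9665
Terminal value at t=6: TV = D_7/(r−g) = 1.0107/(0.137−0.0457) = 11.0700
P₀ = 0.6224/(1+0.137)^1 + 0.6797/(1+0.137)^2 + 0.7422/(1+0.137)^3 + 0.8105/(1+0.137)^4 + 0.8851/(1+0.137)^5 + 0.9665/(1+0.137)^6 + 11.0700/(1+0.137)^6 = 8.1000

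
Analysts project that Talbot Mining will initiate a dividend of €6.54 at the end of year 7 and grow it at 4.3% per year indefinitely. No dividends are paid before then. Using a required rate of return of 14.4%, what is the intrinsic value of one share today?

€28.89

Deferred-dividend DDM. At t=6 the remaining stream is a growing perpetuity with first payment D_7 = 6.54.
V_6 = D_7/(r−g) = 6.54/(0.144−0.043) = 64.7525
P₀ = V_6/(1+r)^6 = 64.7525/(1+0.144)^6 = 28.8869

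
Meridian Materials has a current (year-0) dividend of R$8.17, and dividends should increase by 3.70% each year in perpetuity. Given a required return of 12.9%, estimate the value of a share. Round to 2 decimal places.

Gordon growth model: P₀ = D₁/(r − g). D₁ = 8.17 × (1 + 0.037) = 8.4723.
P₀ = 8.4723 / (0.129 − 0.037) = 8.4723 / 0.092 = 92.0901

R$92.09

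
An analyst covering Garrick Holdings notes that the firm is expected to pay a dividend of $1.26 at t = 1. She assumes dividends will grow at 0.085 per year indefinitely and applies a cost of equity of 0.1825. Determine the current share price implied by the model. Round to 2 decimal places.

Gordon growth model: P₀ = D₁/(r − g), with D₁ = 1.26 given directly.
P₀ = 1.2600 / (0.1825 − 0.085) = 1.2600 / 0.0975 = 12.9231

$12.92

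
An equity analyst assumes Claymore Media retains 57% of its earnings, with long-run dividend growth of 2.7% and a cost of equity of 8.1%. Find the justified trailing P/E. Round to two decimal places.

Payout ratio b = 1 − 0.57 = 0.43.
Justified trailing P/E = b(1+g)/(r−g) = 0.43×(1+0.027)/(0.081−0.027) = 8.1780

8.18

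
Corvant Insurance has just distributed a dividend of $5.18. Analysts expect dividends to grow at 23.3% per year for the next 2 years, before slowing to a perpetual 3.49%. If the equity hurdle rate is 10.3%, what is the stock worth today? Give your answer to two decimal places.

$110.63

Two-stage DDM. Project D₁…D_2 at 0.233, terminal growth 0.0349, discount at r = 0.103.
D_1 = 6.3869
D_2 = 7.8751
Terminal value at t=2: TV = D_3/(r−g) = 8.1499/(0.103−0.0349) = 119.6760
P₀ = 6.3869/(1+0.103)^1 + 7.8751/(1+0.103)^2 + 119.6760/(1+0.103)^2 = 110.6320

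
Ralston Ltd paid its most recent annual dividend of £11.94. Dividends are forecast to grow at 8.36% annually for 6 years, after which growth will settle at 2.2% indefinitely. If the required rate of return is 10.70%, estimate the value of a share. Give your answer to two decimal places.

£192.81

Two-stage DDM. Project D₁…D_6 at 0.0836, terminal growth 0.022, discount at r = 0.107.
D_1 = 12.9382
D_2 = 14.0198
D_3 = 15.1919
D_4 = 16.4619
D_5 = 17.8381
D_6 = 19.3294
Terminal value at t=6: TV = D_7/(r−g) = 19.7546/(0.107−0.022) = 232.4076
P₀ = 12.9382/(1+0.107)^1 + 14.0198/(1+0.107)^2 + 15.1919/(1+0.107)^3 + 16.4619/(1+0.107)^4 + 17.8381/(1+0.107)^5 + 19.3294/(1+0.107)^6 + 232.4076/(1+0.107)^6 = 192.8114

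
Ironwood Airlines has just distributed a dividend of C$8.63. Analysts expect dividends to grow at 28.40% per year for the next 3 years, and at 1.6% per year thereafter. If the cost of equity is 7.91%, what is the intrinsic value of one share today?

C$271.12

Two-stage DDM. Project D₁…D_3 at 0.284, terminal growth 0.016, discount at r = 0.0791.
D_1 = 11.0809
D_2 = 14.2279
D_3 = 18.2686
Terminal value at t=3: TV = D_4/(r−g) = 18.5609/(0.0791−0.016) = 294.1509
P₀ = 11.0809/(1+0.0791)^1 + 14.2279/(1+0.0791)^2 + 18.2686/(1+0.0791)^3 + 294.1509/(1+0.0791)^3 = 271.1169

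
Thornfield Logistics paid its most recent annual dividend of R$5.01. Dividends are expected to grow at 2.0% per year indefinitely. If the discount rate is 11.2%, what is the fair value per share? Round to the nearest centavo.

Gordon growth model: P₀ = D₁/(r − g). D₁ = 5.01 × (1 + 0.02) = 5.1102.
P₀ = 5.1102 / (0.112 − 0.02) = 5.1102 / 0.092 = 55.5457

R$55.55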